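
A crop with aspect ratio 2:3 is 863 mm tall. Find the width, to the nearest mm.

Width = 863 × 2/3 = 575.33.

575 mm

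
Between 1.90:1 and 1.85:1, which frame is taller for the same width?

1.85:1

1.9 and 1.85; 1.9 > 1.85. The smaller width-to-height ratio is the taller frame.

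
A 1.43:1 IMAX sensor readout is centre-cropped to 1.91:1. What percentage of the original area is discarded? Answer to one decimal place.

1.91:1 is wider than 1.43:1 IMAX, so the crop keeps the full width and trims the height.
Fraction kept = (1.430)/(1.910) ≈ 74.87%, so 25.13% is lost.

25.1%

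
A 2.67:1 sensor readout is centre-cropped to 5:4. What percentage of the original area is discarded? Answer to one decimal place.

53.2%

5:4 is narrower than 2.67:1, so the crop keeps the full height and trims the width.
(1.250)/(2.670) ≈ 0.468 of the area survives, leaving 53.18% discarded.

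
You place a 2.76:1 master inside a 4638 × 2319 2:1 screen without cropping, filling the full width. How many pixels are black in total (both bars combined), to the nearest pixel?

2961665 pixels

The master is 4638 / 2.760 ≈ 1680.4348 px tall.
2319 − 1680.4348 = 638.5652 px of bars.
That's 638.5652 × 4638 ≈ 2961665 black pixels.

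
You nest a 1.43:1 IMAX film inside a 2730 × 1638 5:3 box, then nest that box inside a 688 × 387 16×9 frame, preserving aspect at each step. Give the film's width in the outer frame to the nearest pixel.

553 px

Inside the 2730×1638 canvas the film is height-limited at 2342.34 × 1638.00.
5:3 in 688×387: fills the height, so the intermediate becomes 645.00 × 387.00 — a scale of ×0.2363.
The film scales with it: width 2342.34 × 0.2363 ≈ 553.41.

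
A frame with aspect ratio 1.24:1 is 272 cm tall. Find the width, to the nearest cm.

337 cm

272 × 1.240 = 337.28.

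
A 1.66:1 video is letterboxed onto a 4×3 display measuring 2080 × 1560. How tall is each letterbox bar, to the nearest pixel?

153 px

1.66:1 (1.660) > 4×3 (1.333), so the video fills the width.
Content height = 2080 / 1.660 ≈ 1253.01 px.
1560 − 1253.01 = 306.99 px of bars (153.49 each).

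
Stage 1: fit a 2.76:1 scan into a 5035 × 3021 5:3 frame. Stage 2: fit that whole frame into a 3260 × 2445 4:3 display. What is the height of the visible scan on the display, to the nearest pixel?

2.76:1 in 5035×3021: fills the width, so the scan is 5035.00 × 1824.28.
5:3 in 3260×2445: fills the width, so the intermediate becomes 3260.00 × 1956.00 — a scale of ×0.6475.
So the scan's height is 1824.28 × 0.6475 ≈ 1181.16.

1181 px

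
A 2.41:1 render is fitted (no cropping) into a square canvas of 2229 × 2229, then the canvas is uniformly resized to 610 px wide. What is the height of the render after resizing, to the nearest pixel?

253 px

Fitted into 2229×2229, the render spans the width; its height is 2229 / 2.410 ≈ 924.90 px.
Resizing to 610 px wide multiplies everything by 0.2737: 924.90 → 253.11 px.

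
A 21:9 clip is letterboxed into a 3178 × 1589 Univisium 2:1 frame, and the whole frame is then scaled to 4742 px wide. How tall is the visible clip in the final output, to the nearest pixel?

Fitted into 3178×1589, the clip spans the width; its height is 3178 × 9/21 ≈ 1362.00 px.
Resizing to 4742 px wide multiplies everything by 1.4921: 1362.00 → 2032.29 px.

2032 px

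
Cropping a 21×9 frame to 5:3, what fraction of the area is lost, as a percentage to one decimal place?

The height stays; only width is cut (since 5:3 is narrower than 21×9).
Area ratio = (1.667)/(2.333) = 71.43%; the remaining 28.57% is cropped out.

28.6%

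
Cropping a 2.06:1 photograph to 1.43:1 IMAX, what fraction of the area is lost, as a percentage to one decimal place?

The height stays; only width is cut (since 1.43:1 IMAX is narrower than 2.06:1).
(1.430)/(2.060) ≈ 0.694 of the area survives, leaving 30.58% discarded.

30.6%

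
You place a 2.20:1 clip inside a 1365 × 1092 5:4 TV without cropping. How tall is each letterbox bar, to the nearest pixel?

2.20:1 is wider than 5:4, so it spans the full width.
The clip is 1365 / 2.200 ≈ 620.45 px tall.
1092 − 620.45 = 471.55 px of bars (235.77 each).

236 px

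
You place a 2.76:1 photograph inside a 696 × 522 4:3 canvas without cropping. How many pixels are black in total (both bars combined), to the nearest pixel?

187799 pixels

2.76:1 is wider than 4:3, so it spans the full width.
That makes the image 252.1739 px tall (696 / 2.760).
Leftover height: 522 − 252.1739 = 269.8261 px.
Across the 696-px span: 269.8261 × 696 ≈ 187799 px.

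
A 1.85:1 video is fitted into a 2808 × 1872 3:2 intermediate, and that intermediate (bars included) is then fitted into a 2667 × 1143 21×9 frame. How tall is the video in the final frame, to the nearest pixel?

1.85:1 in 2808×1872: fills the width, so the video is 2808.00 × 1517.84.
The 3:2 canvas is height-limited in 2667×1143, giving 1714.50 × 1143.00; scale factor 0.6106.
So the video's height is 1517.84 × 0.6106 ≈ 926.76.

927 px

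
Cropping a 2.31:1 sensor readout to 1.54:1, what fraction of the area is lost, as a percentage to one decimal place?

1.54:1 is narrower than 2.31:1, so the crop keeps the full height and trims the width.
(1.540)/(2.310) ≈ 0.667 of the area survives, leaving 33.33% discarded.

33.3%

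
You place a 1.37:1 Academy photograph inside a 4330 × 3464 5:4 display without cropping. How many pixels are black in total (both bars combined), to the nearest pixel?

1.37:1 Academy (1.370) > 5:4 (1.250), so the photograph fills the width.
The photograph is 4330 / 1.370 ≈ 3160.5839 px tall.
Black = 3464 − 3160.5839 = 303.4161 px.
Bar area = 303.4161 × 4330 ≈ 1313792 px.

1313792 pixels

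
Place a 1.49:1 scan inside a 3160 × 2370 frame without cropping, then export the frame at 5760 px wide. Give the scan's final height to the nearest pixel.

At 3160×2370 the scan is width-limited, so height = 3160 / 1.490 ≈ 2120.81 px.
Scaling 3160 → 5760 is ×1.8228, so the height becomes 2120.81 × 1.8228 ≈ 3865.77 px.

3866 px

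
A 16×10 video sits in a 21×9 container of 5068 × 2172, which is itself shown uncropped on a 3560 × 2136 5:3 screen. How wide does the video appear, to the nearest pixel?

2441 px

Inside the 5068×2172 canvas the video is height-limited at 3475.20 × 2172.00.
21×9 in 3560×2136: fills the width, so the intermediate becomes 3560.00 × 1525.71 — a scale of ×0.7024.
So the video's width is 3475.20 × 0.7024 ≈ 2441.14.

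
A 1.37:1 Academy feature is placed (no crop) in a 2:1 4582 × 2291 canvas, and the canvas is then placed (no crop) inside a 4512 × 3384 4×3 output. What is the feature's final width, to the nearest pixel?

1.37:1 Academy in 4582×2291: fills the height, so the feature is 3138.67 × 2291.00.
Second fit — the 2:1 canvas into 4512×3384 spans the width: 4512.00 × 2256.00 (×0.9847 from 4582×2291).
The feature scales with it: width 3138.67 × 0.9847 ≈ 3090.72.

3091 px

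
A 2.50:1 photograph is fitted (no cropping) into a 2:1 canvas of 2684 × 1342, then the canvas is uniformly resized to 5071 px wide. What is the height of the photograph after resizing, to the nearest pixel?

2028 px

Fitted into 2684×1342, the photograph spans the width; its height is 2684 / 2.500 ≈ 1073.60 px.
Resizing to 5071 px wide multiplies everything by 1.8893: 1073.60 → 2028.40 px.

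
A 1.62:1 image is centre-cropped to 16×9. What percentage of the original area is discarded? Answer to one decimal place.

Going from 1.62:1 to 16×9 means cutting height while keeping width.
Area ratio = (1.620)/(1.778) = 91.12%; the remaining 8.88% is cropped out.

8.9%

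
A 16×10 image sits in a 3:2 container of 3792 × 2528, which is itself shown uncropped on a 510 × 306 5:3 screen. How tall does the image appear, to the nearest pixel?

Inside the 3792×2528 canvas the image is width-limited at 3792.00 × 2370.00.
The 3:2 canvas is height-limited in 510×306, giving 459.00 × 306.00; scale factor 0.1210.
Applying the same ×0.1210: 2370.00 → 286.88.

287 px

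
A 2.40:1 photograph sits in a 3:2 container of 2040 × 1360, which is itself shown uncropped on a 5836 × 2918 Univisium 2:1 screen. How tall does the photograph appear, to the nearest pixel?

1824 px

Inside the 2040×1360 canvas the photograph is width-limited at 2040.00 × 850.00.
3:2 in 5836×2918: fills the height, so the intermediate becomes 4377.00 × 2918.00 — a scale of ×2.1456.
So the photograph's height is 850.00 × 2.1456 ≈ 1823.75.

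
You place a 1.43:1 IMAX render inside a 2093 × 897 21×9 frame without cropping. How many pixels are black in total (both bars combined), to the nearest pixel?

726830 pixels

Since 1.430 < 2.333, the render is height-limited.
The render is 897 × 1.430 ≈ 1282.7100 px wide.
2093 − 1282.7100 = 810.2900 px of bars.
Bar area = 810.2900 × 897 ≈ 726830 px.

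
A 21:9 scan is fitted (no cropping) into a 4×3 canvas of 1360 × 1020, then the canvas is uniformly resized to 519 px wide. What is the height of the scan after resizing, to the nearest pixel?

At 1360×1020 the scan is width-limited, so height = 1360 × 9/21 ≈ 582.86 px.
Scaling 1360 → 519 is ×0.3816, so the height becomes 582.86 × 0.3816 ≈ 222.43 px.

222 px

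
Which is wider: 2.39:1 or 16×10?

2.39 and 16×10 = 1.6; 2.39 > 1.6.

2.39:1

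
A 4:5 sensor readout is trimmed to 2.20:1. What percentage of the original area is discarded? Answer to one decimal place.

63.6%

2.20:1 is wider than 4:5, so the crop keeps the full width and trims the height.
Area ratio = (0.800)/(2.200) = 36.36%; the remaining 63.64% is cropped out.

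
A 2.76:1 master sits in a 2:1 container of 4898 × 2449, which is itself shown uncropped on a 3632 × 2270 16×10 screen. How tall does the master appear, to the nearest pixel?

1316 px

2.76:1 in 4898×2449: fills the width, so the master is 4898.00 × 1774.64.
2:1 in 3632×2270: fills the width, so the intermediate becomes 3632.00 × 1816.00 — a scale of ×0.7415.
So the master's height is 1774.64 × 0.7415 ≈ 1315.94.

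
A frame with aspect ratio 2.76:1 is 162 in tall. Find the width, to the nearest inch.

447 in

Width = 162 × 2.760 = 447.12.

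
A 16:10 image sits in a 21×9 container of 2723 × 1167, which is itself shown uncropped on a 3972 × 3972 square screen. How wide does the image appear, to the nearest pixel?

First fit — 16:10 into 2723×1167 spans the height: 1867.20 × 1167.00.
The 21×9 canvas is width-limited in 3972×3972, giving 3972.00 × 1702.29; scale factor 1.4587.
So the image's width is 1867.20 × 1.4587 ≈ 2723.66.

2724 px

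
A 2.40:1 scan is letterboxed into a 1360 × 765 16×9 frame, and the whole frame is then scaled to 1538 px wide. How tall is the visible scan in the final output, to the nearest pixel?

In the 1360×765 frame the scan fills the width: height = 1360 / 2.400 ≈ 566.67 px.
Scaling 1360 → 1538 is ×1.1309, so the height becomes 566.67 × 1.1309 ≈ 640.83 px.

641 px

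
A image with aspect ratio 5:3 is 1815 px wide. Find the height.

1089 px

1815 × 3/5 = 1089.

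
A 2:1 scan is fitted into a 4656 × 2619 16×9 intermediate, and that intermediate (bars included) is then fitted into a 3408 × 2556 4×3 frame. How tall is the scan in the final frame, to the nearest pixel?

2:1 in 4656×2619: fills the width, so the scan is 4656.00 × 2328.00.
16×9 in 3408×2556: fills the width, so the intermediate becomes 3408.00 × 1917.00 — a scale of ×0.7320.
The scan scales with it: height 2328.00 × 0.7320 ≈ 1704.00.

1704 px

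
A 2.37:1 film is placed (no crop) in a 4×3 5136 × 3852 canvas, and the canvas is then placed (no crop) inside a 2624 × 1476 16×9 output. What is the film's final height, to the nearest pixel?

First fit — 2.37:1 into 5136×3852 spans the width: 5136.00 × 2167.09.
The 4×3 canvas is height-limited in 2624×1476, giving 1968.00 × 1476.00; scale factor 0.3832.
The film scales with it: height 2167.09 × 0.3832 ≈ 830.38.

830 px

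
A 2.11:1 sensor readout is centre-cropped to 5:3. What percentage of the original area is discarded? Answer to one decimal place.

21.0%

Going from 2.11:1 to 5:3 means cutting width while keeping height.
Area ratio = (1.667)/(2.110) = 78.99%; the remaining 21.01% is cropped out.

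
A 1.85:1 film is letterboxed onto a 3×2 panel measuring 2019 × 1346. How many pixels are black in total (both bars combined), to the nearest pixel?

1.85:1 is wider than 3×2, so it spans the full width.
That makes the image 1091.3514 px tall (2019 / 1.850).
1346 − 1091.3514 = 254.6486 px of bars.
Across the 2019-px span: 254.6486 × 2019 ≈ 514136 px.

514136 pixels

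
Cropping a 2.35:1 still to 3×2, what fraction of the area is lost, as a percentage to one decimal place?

36.2%

3×2 is narrower than 2.35:1, so the crop keeps the full height and trims the width.
Area ratio = (1.500)/(2.350) = 63.83%; the remaining 36.17% is cropped out.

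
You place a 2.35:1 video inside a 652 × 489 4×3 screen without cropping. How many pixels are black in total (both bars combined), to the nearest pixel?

2.35:1 (2.350) > 4×3 (1.333), so the video fills the width.
Content height = 652 / 2.350 ≈ 277.4468 px.
Leftover height: 489 − 277.4468 = 211.5532 px.
Across the 652-px span: 211.5532 × 652 ≈ 137933 px.

137933 pixels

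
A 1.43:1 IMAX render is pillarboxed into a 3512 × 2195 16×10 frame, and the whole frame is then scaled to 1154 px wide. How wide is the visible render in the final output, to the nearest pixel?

1031 px

At 3512×2195 the render is height-limited, so width = 2195 × 1.430 ≈ 3138.85 px.
Resizing to 1154 px wide multiplies everything by 0.3286: 3138.85 → 1031.39 px.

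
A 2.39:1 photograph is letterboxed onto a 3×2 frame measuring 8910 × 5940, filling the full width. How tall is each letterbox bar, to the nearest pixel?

1106 px

That makes the image 3728.03 px tall (8910 / 2.390).
Leftover height: 5940 − 3728.03 = 2211.97 px → 1105.98 each side.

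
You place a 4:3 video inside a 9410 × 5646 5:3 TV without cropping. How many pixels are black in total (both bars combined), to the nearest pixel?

10625772 pixels

4:3 (1.333) < 5:3 (1.667), so the video fills the height.
That makes the image 7528.0000 px wide (5646 × 4/3).
Black = 9410 − 7528.0000 = 1882.0000 px.
That's 1882.0000 × 5646 ≈ 10625772 black pixels.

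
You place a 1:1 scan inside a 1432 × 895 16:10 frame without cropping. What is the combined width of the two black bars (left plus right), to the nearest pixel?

537 px

1:1 (1.000) < 16:10 (1.600), so the scan fills the height.
That makes the image 895.00 px wide (895 × 1/1).
Leftover width: 1432 − 895.00 = 537.00 px.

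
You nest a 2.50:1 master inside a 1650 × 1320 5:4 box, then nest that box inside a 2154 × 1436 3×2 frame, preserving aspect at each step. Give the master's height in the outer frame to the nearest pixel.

718 px

First fit — 2.50:1 into 1650×1320 spans the width: 1650.00 × 660.00.
Second fit — the 5:4 canvas into 2154×1436 spans the height: 1795.00 × 1436.00 (×1.0879 from 1650×1320).
Applying the same ×1.0879: 660.00 → 718.00.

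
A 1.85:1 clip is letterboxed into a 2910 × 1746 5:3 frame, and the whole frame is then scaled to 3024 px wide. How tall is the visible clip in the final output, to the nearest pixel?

1635 px

Fitted into 2910×1746, the clip spans the width; its height is 2910 / 1.850 ≈ 1572.97 px.
The frame scales by 3024/2910 = 1.0392; 1572.97 × 1.0392 ≈ 1634.59 px.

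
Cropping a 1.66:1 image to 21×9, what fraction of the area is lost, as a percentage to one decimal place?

28.9%

The width stays; only height is cut (since 21×9 is wider than 1.66:1).
Fraction kept = (1.660)/(2.333) ≈ 71.14%, so 28.86% is lost.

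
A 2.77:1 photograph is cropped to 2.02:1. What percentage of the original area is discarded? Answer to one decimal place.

The height stays; only width is cut (since 2.02:1 is narrower than 2.77:1).
Fraction kept = (2.020)/(2.770) ≈ 72.92%, so 27.08% is lost.

27.1%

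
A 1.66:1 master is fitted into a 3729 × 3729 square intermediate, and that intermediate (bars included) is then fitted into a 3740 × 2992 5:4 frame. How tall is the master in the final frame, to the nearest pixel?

1.66:1 in 3729×3729: fills the width, so the master is 3729.00 × 2246.39.
The square canvas is height-limited in 3740×2992, giving 2992.00 × 2992.00; scale factor 0.8024.
The master scales with it: height 2246.39 × 0.8024 ≈ 1802.41.

1802 px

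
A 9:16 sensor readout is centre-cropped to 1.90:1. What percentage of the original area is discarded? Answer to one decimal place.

70.4%

Going from 9:16 to 1.90:1 means cutting height while keeping width.
(0.562)/(1.900) ≈ 0.296 of the area survives, leaving 70.39% discarded.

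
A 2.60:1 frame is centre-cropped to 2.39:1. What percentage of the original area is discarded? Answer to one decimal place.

The height stays; only width is cut (since 2.39:1 is narrower than 2.60:1).
Fraction kept = (2.390)/(2.600) ≈ 91.92%, so 8.08% is lost.

8.1%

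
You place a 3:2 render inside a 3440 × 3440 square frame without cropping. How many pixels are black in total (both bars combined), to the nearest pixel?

3944533 pixels

3:2 is wider than square, so it spans the full width.
That makes the image 2293.3333 px tall (3440 × 2/3).
Black = 3440 − 2293.3333 = 1146.6667 px.
Across the 3440-px span: 1146.6667 × 3440 ≈ 3944533 px.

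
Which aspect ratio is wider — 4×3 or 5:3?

4×3 = 1.333 and 5:3 = 1.667; 1.667 > 1.333.

5:3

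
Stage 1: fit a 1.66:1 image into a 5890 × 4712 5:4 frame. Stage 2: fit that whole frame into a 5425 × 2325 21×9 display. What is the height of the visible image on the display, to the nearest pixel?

Inside the 5890×4712 canvas the image is width-limited at 5890.00 × 3548.19.
The 5:4 canvas is height-limited in 5425×2325, giving 2906.25 × 2325.00; scale factor 0.4934.
So the image's height is 3548.19 × 0.4934 ≈ 1750.75.

1751 px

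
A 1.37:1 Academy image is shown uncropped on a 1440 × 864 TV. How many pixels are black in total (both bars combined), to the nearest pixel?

Since 1.370 < 1.667, the image is height-limited.
The image is 864 × 1.370 ≈ 1183.6800 px wide.
Leftover width: 1440 − 1183.6800 = 256.3200 px.
That's 256.3200 × 864 ≈ 221460 black pixels.

221460 pixels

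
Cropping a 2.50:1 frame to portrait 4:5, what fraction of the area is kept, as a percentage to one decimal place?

32.0%

portrait 4:5 is narrower than 2.50:1, so the crop keeps the full height and trims the width.
(0.800)/(2.500) ≈ 0.320 of the area survives.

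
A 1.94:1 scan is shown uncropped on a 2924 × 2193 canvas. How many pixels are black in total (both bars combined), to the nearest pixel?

2005231 pixels

Since 1.940 > 1.333, the scan is width-limited.
Content height = 2924 / 1.940 ≈ 1507.2165 px.
Leftover height: 2193 − 1507.2165 = 685.7835 px.
Across the 2924-px span: 685.7835 × 2924 ≈ 2005231 px.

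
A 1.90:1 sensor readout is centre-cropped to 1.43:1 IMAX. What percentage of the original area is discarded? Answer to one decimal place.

24.7%

Going from 1.90:1 to 1.43:1 IMAX means cutting width while keeping height.
Area ratio = (1.430)/(1.900) = 75.26%; the remaining 24.74% is cropped out.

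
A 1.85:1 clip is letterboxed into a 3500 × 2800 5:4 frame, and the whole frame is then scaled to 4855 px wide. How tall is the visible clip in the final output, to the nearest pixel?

Fitted into 3500×2800, the clip spans the width; its height is 3500 / 1.850 ≈ 1891.89 px.
Scaling 3500 → 4855 is ×1.3871, so the height becomes 1891.89 × 1.3871 ≈ 2624.32 px.

2624 px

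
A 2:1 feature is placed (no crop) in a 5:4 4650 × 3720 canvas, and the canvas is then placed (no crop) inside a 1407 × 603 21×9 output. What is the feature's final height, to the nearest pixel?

377 px

First fit — 2:1 into 4650×3720 spans the width: 4650.00 × 2325.00.
5:4 in 1407×603: fills the height, so the intermediate becomes 753.75 × 603.00 — a scale of ×0.1621.
Applying the same ×0.1621: 2325.00 → 376.88.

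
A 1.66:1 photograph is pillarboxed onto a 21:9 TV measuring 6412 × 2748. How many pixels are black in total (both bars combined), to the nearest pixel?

1.66:1 is narrower than 21:9, so it spans the full height.
That makes the image 4561.6800 px wide (2748 × 1.660).
6412 − 4561.6800 = 1850.3200 px of bars.
Bar area = 1850.3200 × 2748 ≈ 5084679 px.

5084679 pixels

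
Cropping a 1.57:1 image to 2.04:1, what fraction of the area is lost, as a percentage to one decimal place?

23.0%

The width stays; only height is cut (since 2.04:1 is wider than 1.57:1).
(1.570)/(2.040) ≈ 0.770 of the area survives, leaving 23.04% discarded.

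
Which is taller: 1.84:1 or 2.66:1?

1.84:1

1.84 and 2.66; 2.66 > 1.84. The smaller width-to-height ratio is the taller frame.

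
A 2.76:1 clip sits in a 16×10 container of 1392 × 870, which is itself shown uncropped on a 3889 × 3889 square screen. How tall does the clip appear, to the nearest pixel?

2.76:1 in 1392×870: fills the width, so the clip is 1392.00 × 504.35.
16×10 in 3889×3889: fills the width, so the intermediate becomes 3889.00 × 2430.62 — a scale of ×2.7938.
Applying the same ×2.7938: 504.35 → 1409.06.

1409 px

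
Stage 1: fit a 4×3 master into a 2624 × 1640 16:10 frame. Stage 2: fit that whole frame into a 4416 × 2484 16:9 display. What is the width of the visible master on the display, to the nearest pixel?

4×3 in 2624×1640: fills the height, so the master is 2186.67 × 1640.00.
16:10 in 4416×2484: fills the height, so the intermediate becomes 3974.40 × 2484.00 — a scale of ×1.5146.
The master scales with it: width 2186.67 × 1.5146 ≈ 3312.00.

3312 px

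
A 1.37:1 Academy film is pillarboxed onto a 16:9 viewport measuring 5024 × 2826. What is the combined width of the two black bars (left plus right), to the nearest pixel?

1152 px

Since 1.370 < 1.778, the film is height-limited.
Content width = 2826 × 1.370 ≈ 3871.62 px.
5024 − 3871.62 = 1152.38 px of bars.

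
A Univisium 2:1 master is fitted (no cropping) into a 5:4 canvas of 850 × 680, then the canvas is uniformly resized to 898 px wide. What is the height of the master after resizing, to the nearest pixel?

In the 850×680 frame the master fills the width: height = 850 × 1/2 ≈ 425.00 px.
Scaling 850 → 898 is ×1.0565, so the height becomes 425.00 × 1.0565 ≈ 449.00 px.

449 px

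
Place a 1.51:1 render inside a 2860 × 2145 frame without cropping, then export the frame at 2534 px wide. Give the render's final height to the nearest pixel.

1678 px

Fitted into 2860×2145, the render spans the width; its height is 2860 / 1.510 ≈ 1894.04 px.
The frame scales by 2534/2860 = 0.8860; 1894.04 × 0.8860 ≈ 1678.15 px.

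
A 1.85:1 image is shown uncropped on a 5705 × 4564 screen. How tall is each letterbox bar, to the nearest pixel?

740 px

Since 1.850 > 1.250, the image is width-limited.
Content height = 5705 / 1.850 ≈ 3083.78 px.
4564 − 3083.78 = 1480.22 px of bars (740.11 each).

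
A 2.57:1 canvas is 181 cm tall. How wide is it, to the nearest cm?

465 cm

Width = 181 × 2.570 = 465.17.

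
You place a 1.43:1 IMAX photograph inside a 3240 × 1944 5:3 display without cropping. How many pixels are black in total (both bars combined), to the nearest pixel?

894396 pixels

Since 1.430 < 1.667, the photograph is height-limited.
That makes the image 2779.9200 px wide (1944 × 1.430).
Black = 3240 − 2779.9200 = 460.0800 px.
Across the 1944-px span: 460.0800 × 1944 ≈ 894396 px.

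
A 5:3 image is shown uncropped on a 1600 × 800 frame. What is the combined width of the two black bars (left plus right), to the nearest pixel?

267 px

5:3 (1.667) < Univisium 2:1 (2.000), so the image fills the height.
That makes the image 1333.33 px wide (800 × 5/3).
Leftover width: 1600 − 1333.33 = 266.67 px.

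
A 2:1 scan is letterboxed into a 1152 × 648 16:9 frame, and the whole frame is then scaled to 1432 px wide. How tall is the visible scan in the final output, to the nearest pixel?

At 1152×648 the scan is width-limited, so height = 1152 × 1/2 ≈ 576.00 px.
Scaling 1152 → 1432 is ×1.2431, so the height becomes 576.00 × 1.2431 ≈ 716.00 px.

716 px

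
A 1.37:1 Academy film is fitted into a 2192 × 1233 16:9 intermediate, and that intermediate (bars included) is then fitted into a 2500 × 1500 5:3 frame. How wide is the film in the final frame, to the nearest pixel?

1927 px

Inside the 2192×1233 canvas the film is height-limited at 1689.21 × 1233.00.
Second fit — the 16:9 canvas into 2500×1500 spans the width: 2500.00 × 1406.25 (×1.1405 from 2192×1233).
The film scales with it: width 1689.21 × 1.1405 ≈ 1926.56.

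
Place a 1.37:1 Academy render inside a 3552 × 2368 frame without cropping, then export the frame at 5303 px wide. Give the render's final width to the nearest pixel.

Fitted into 3552×2368, the render spans the height; its width is 2368 × 1.370 ≈ 3244.16 px.
The frame scales by 5303/3552 = 1.4930; 3244.16 × 1.4930 ≈ 4843.41 px.

4843 px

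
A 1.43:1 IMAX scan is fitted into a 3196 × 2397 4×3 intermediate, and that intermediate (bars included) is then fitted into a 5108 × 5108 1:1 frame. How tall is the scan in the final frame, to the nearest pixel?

Inside the 3196×2397 canvas the scan is width-limited at 3196.00 × 2234.97.
Second fit — the 4×3 canvas into 5108×5108 spans the width: 5108.00 × 3831.00 (×1.5982 from 3196×2397).
So the scan's height is 2234.97 × 1.5982 ≈ 3572.03.

3572 px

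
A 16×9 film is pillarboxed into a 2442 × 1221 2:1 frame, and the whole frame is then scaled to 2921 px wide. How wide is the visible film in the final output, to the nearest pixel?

At 2442×1221 the film is height-limited, so width = 1221 × 16/9 ≈ 2170.67 px.
Resizing to 2921 px wide multiplies everything by 1.1962: 2170.67 → 2596.44 px.

2596 px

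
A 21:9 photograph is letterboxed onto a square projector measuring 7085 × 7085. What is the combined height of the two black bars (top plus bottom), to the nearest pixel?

21:9 is wider than square, so it spans the full width.
Content height = 7085 × 9/21 ≈ 3036.43 px.
Black = 7085 − 3036.43 = 4048.57 px.

4049 px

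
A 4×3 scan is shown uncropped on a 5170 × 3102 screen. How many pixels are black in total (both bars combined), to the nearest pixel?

3207468 pixels

4×3 is narrower than 5:3, so it spans the full height.
That makes the image 4136.0000 px wide (3102 × 4/3).
Leftover width: 5170 − 4136.0000 = 1034.0000 px.
That's 1034.0000 × 3102 ≈ 3207468 black pixels.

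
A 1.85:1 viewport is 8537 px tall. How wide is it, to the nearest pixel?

At 1.85:1, 8537 × 1.850 ≈ 15793.45.

15793 px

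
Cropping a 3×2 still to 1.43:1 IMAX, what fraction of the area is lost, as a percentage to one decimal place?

1.43:1 IMAX is narrower than 3×2, so the crop keeps the full height and trims the width.
(1.430)/(1.500) ≈ 0.953 of the area survives, leaving 4.67% discarded.

4.7%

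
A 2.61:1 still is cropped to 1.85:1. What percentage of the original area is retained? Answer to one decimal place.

1.85:1 is narrower than 2.61:1, so the crop keeps the full height and trims the width.
Area ratio = (1.850)/(2.610) = 70.88% retained.

70.9%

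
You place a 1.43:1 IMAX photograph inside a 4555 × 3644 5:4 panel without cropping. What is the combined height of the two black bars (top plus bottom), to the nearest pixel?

1.43:1 IMAX (1.430) > 5:4 (1.250), so the photograph fills the width.
That makes the image 3185.31 px tall (4555 / 1.430).
Black = 3644 − 3185.31 = 458.69 px.

459 px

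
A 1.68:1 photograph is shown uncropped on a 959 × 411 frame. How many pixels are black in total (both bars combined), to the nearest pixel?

110362 pixels

1.68:1 (1.680) < 21:9 (2.333), so the photograph fills the height.
That makes the image 690.4800 px wide (411 × 1.680).
959 − 690.4800 = 268.5200 px of bars.
Across the 411-px span: 268.5200 × 411 ≈ 110362 px.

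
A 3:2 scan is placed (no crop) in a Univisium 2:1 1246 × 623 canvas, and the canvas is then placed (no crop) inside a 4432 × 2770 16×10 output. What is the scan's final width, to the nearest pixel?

3:2 in 1246×623: fills the height, so the scan is 934.50 × 623.00.
Second fit — the Univisium 2:1 canvas into 4432×2770 spans the width: 4432.00 × 2216.00 (×3.5570 from 1246×623).
Applying the same ×3.5570: 934.50 → 3324.00.

3324 px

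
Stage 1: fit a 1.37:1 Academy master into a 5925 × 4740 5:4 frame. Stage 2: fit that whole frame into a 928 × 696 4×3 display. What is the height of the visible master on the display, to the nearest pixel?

First fit — 1.37:1 Academy into 5925×4740 spans the width: 5925.00 × 4324.82.
Second fit — the 5:4 canvas into 928×696 spans the height: 870.00 × 696.00 (×0.1468 from 5925×4740).
The master scales with it: height 4324.82 × 0.1468 ≈ 635.04.

635 px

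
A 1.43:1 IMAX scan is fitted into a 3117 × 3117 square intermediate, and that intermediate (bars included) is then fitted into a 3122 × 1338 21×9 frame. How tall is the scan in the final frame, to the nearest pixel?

936 px

First fit — 1.43:1 IMAX into 3117×3117 spans the width: 3117.00 × 2179.72.
Second fit — the square canvas into 3122×1338 spans the height: 1338.00 × 1338.00 (×0.4293 from 3117×3117).
Applying the same ×0.4293: 2179.72 → 935.66.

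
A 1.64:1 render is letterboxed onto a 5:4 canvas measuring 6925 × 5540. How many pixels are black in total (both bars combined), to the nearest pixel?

9123265 pixels

1.64:1 is wider than 5:4, so it spans the full width.
The render is 6925 / 1.640 ≈ 4222.5610 px tall.
Leftover height: 5540 − 4222.5610 = 1317.4390 px.
That's 1317.4390 × 6925 ≈ 9123265 black pixels.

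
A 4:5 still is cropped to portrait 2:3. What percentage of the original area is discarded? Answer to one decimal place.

portrait 2:3 is narrower than 4:5, so the crop keeps the full height and trims the width.
Area ratio = (0.667)/(0.800) = 83.33%; the remaining 16.67% is cropped out.

16.7%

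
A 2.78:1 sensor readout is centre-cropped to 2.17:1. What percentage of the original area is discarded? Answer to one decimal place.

21.9%

Going from 2.78:1 to 2.17:1 means cutting width while keeping height.
(2.170)/(2.780) ≈ 0.781 of the area survives, leaving 21.94% discarded.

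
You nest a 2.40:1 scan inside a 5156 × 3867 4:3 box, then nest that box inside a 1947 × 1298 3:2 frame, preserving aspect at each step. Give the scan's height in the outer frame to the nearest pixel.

721 px

First fit — 2.40:1 into 5156×3867 spans the width: 5156.00 × 2148.33.
Second fit — the 4:3 canvas into 1947×1298 spans the height: 1730.67 × 1298.00 (×0.3357 from 5156×3867).
So the scan's height is 2148.33 × 0.3357 ≈ 721.11.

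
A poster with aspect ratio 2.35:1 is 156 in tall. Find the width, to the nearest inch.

367 in

156 × 2.350 = 366.60.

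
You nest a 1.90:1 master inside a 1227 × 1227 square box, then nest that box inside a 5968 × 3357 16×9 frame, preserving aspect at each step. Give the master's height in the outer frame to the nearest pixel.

1767 px

1.90:1 in 1227×1227: fills the width, so the master is 1227.00 × 645.79.
Second fit — the square canvas into 5968×3357 spans the height: 3357.00 × 3357.00 (×2.7359 from 1227×1227).
The master scales with it: height 645.79 × 2.7359 ≈ 1766.84.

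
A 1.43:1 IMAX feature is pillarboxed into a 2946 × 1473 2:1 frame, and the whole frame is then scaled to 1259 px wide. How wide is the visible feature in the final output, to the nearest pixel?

Fitted into 2946×1473, the feature spans the height; its width is 1473 × 1.430 ≈ 2106.39 px.
The frame scales by 1259/2946 = 0.4274; 2106.39 × 0.4274 ≈ 900.18 px.

900 px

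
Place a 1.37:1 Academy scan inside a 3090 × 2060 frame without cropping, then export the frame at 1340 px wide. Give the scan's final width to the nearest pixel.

1224 px

Fitted into 3090×2060, the scan spans the height; its width is 2060 × 1.370 ≈ 2822.20 px.
Resizing to 1340 px wide multiplies everything by 0.4337: 2822.20 → 1223.87 px.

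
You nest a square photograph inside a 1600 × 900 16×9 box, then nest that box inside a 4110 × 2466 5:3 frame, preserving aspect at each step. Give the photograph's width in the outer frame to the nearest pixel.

square in 1600×900: fills the height, so the photograph is 900.00 × 900.00.
The 16×9 canvas is width-limited in 4110×2466, giving 4110.00 × 2311.88; scale factor 2.5688.
The photograph scales with it: width 900.00 × 2.5688 ≈ 2311.88.

2312 px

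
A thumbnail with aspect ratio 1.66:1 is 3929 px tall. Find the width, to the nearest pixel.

At 1.66:1, 3929 × 1.660 ≈ 6522.14.

6522 px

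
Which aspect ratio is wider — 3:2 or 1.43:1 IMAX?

3:2 = 1.5 and 1.43; 1.5 > 1.43.

3:2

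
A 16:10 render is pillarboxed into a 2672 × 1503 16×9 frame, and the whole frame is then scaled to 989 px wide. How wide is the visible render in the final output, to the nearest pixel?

890 px

Fitted into 2672×1503, the render spans the height; its width is 1503 × 16/10 ≈ 2404.80 px.
Scaling 2672 → 989 is ×0.3701, so the width becomes 2404.80 × 0.3701 ≈ 890.10 px.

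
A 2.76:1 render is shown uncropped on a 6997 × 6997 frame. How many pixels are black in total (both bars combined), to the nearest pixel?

Since 2.760 > 1.000, the render is width-limited.
That makes the image 2535.1449 px tall (6997 / 2.760).
Black = 6997 − 2535.1449 = 4461.8551 px.
Across the 6997-px span: 4461.8551 × 6997 ≈ 31219600 px.

31219600 pixels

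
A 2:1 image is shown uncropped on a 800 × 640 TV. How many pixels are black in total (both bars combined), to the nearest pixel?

192000 pixels

2:1 (2.000) > 5:4 (1.250), so the image fills the width.
Content height = 800 × 1/2 ≈ 400.0000 px.
640 − 400.0000 = 240.0000 px of bars.
Bar area = 240.0000 × 800 ≈ 192000 px.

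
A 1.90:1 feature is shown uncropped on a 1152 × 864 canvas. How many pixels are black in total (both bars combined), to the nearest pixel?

296852 pixels

1.90:1 (1.900) > 4×3 (1.333), so the feature fills the width.
Content height = 1152 / 1.900 ≈ 606.3158 px.
Leftover height: 864 − 606.3158 = 257.6842 px.
That's 257.6842 × 1152 ≈ 296852 black pixels.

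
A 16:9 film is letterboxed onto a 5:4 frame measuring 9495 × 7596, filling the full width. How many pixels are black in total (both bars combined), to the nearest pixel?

21411818 pixels

The film is 9495 × 9/16 ≈ 5340.9375 px tall.
7596 − 5340.9375 = 2255.0625 px of bars.
That's 2255.0625 × 9495 ≈ 21411818 black pixels.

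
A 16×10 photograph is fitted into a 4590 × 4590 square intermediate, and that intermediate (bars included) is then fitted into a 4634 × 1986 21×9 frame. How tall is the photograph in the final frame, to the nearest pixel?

1241 px

16×10 in 4590×4590: fills the width, so the photograph is 4590.00 × 2868.75.
square in 4634×1986: fills the height, so the intermediate becomes 1986.00 × 1986.00 — a scale of ×0.4327.
The photograph scales with it: height 2868.75 × 0.4327 ≈ 1241.25.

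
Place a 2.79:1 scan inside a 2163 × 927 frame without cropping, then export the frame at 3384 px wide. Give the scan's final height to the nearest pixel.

1213 px

Fitted into 2163×927, the scan spans the width; its height is 2163 / 2.790 ≈ 775.27 px.
The frame scales by 3384/2163 = 1.5645; 775.27 × 1.5645 ≈ 1212.90 px.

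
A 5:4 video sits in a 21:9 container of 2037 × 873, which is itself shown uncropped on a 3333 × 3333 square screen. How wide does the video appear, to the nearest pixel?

First fit — 5:4 into 2037×873 spans the height: 1091.25 × 873.00.
Second fit — the 21:9 canvas into 3333×3333 spans the width: 3333.00 × 1428.43 (×1.6362 from 2037×873).
The video scales with it: width 1091.25 × 1.6362 ≈ 1785.54.

1786 px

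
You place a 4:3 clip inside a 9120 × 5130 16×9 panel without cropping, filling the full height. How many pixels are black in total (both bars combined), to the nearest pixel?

The clip is 5130 × 4/3 ≈ 6840.0000 px wide.
Black = 9120 − 6840.0000 = 2280.0000 px.
That's 2280.0000 × 5130 ≈ 11696400 black pixels.

11696400 pixels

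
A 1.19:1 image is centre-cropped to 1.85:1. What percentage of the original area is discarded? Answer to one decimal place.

The width stays; only height is cut (since 1.85:1 is wider than 1.19:1).
Area ratio = (1.190)/(1.850) = 64.32%; the remaining 35.68% is cropped out.

35.7%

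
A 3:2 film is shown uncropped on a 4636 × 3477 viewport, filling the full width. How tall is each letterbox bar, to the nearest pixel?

193 px

The film is 4636 × 2/3 ≈ 3090.67 px tall.
Leftover height: 3477 − 3090.67 = 386.33 px → 193.17 each side.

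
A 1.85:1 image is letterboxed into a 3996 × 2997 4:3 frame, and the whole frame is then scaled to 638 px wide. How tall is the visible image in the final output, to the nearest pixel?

345 px

Fitted into 3996×2997, the image spans the width; its height is 3996 / 1.850 ≈ 2160.00 px.
Scaling 3996 → 638 is ×0.1597, so the height becomes 2160.00 × 0.1597 ≈ 344.86 px.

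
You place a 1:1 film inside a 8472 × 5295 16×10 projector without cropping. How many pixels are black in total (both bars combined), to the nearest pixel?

1:1 (1.000) < 16×10 (1.600), so the film fills the height.
Content width = 5295 × 1/1 ≈ 5295.0000 px.
8472 − 5295.0000 = 3177.0000 px of bars.
That's 3177.0000 × 5295 ≈ 16822215 black pixels.

16822215 pixels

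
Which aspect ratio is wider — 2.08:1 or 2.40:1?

2.08 and 2.4; 2.4 > 2.08.

2.40:1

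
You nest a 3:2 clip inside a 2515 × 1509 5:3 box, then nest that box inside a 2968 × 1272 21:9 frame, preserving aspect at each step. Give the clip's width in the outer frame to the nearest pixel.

1908 px

3:2 in 2515×1509: fills the height, so the clip is 2263.50 × 1509.00.
5:3 in 2968×1272: fills the height, so the intermediate becomes 2120.00 × 1272.00 — a scale of ×0.8429.
So the clip's width is 2263.50 × 0.8429 ≈ 1908.00.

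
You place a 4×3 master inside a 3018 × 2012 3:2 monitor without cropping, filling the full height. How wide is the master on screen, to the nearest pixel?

2683 px

Content width = 2012 × 4/3 ≈ 2682.67 px.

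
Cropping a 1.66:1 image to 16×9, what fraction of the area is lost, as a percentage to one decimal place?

6.6%

16×9 is wider than 1.66:1, so the crop keeps the full width and trims the height.
Fraction kept = (1.660)/(1.778) ≈ 93.38%, so 6.62% is lost.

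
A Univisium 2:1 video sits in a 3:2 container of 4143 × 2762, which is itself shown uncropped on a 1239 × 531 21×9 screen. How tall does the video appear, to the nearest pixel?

Inside the 4143×2762 canvas the video is width-limited at 4143.00 × 2071.50.
The 3:2 canvas is height-limited in 1239×531, giving 796.50 × 531.00; scale factor 0.1923.
Applying the same ×0.1923: 2071.50 → 398.25.

398 px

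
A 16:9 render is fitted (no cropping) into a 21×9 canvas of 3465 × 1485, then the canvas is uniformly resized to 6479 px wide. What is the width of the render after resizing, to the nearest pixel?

Fitted into 3465×1485, the render spans the height; its width is 1485 × 16/9 ≈ 2640.00 px.
The frame scales by 6479/3465 = 1.8698; 2640.00 × 1.8698 ≈ 4936.38 px.

4936 px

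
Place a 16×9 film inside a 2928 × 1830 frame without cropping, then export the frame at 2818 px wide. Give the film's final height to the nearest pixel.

In the 2928×1830 frame the film fills the width: height = 2928 × 9/16 ≈ 1647.00 px.
Resizing to 2818 px wide multiplies everything by 0.9624: 1647.00 → 1585.12 px.

1585 px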